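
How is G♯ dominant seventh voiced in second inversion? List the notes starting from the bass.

G♯ dominant seventh = G♯–B♯–D♯–F♯; second inversion → fifth (D♯) lowest.

D♯ – F♯ – G♯ – B♯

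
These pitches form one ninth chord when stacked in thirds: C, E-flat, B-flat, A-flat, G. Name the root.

A-flat

Arranged so that each adjacent pair is a third by letter name: A-flat – C – E-flat – G – B-flat.
The bottom of that stack, A-flat, is the root (this is A-flat major ninth).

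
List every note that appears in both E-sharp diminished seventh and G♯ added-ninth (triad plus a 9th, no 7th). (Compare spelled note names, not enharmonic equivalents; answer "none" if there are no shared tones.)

E-sharp diminished seventh = E#, G#, B, D.
G♯ added-ninth = G#, B#, D#, A#.
Shared: G#.

G#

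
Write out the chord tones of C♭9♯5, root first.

Root Cb, quality dominant ninth sharp five:
- root: Cb
- major 3rd: Eb
- augmented 5th: G
- minor 7th: Bbb
- major 9th: Db

Cb, Eb, G, Bbb, Db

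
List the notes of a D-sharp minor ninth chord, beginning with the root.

D-sharp minor ninth: minor ninth on D-sharp.
Root: D-sharp
Minor 3rd (3rd): F-sharp
Perfect 5th (5th): A-sharp
Minor 7th (7th): C-sharp
Major 9th (9th): E-sharp

D-sharp F-sharp A-sharp C-sharp E-sharp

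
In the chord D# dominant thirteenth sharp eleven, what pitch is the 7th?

C♯

Root of D# dominant thirteenth sharp eleven = D♯. The 7th is a minor 7th: D♯ up a minor 7th → C♯.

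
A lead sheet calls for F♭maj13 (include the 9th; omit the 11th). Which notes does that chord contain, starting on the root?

Fb, Ab, Cb, Eb, Gb, Db

F♭maj13: major thirteenth on Fb.
- root: Fb
- major 3rd: Ab
- perfect 5th: Cb
- major 7th: Eb
- major 9th: Gb
- major 13th: Db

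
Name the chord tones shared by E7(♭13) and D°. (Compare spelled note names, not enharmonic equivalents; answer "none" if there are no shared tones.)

D

E7(♭13): E G# B D C
D°: D F Ab
Common to both → D.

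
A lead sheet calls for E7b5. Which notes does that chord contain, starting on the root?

E7b5 is a dominant seventh flat five built on E.
root → E
3rd (major 3rd) → G♯
5th (diminished 5th) → B♭
7th (minor 7th) → D

E, G♯, B♭, D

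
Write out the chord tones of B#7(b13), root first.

B#, D##, F##, A#, G#

Root B#, quality dominant seventh flat thirteen:
B# — root
D## — major 3rd
F## — perfect 5th
A# — minor 7th
G# — minor 13th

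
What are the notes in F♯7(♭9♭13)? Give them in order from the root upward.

F♯, A♯, C♯, E, G, D

F♯7(♭9♭13): dominant seventh flat nine flat thirteen on F♯.
- root: F♯
- major 3rd: A♯
- perfect 5th: C♯
- minor 7th: E
- minor 9th: G
- minor 13th: D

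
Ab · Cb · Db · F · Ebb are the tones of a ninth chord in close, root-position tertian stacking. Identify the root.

Stacking in thirds gives Db – F – Ab – Cb – Ebb, so Db is the root — Db dominant seventh flat nine.

Db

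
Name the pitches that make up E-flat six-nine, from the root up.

Eb, G, Bb, C, F

Root Eb, quality six-nine:
Root: Eb
Major 3rd (3rd): G
Perfect 5th (5th): Bb
Major 6th (6th): C
Major 9th (9th): F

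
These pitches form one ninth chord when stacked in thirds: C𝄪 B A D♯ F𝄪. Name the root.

B

Arranged so that each adjacent pair is a third by letter name: B – D♯ – F𝄪 – A – C𝄪.
The bottom of that stack, B, is the root (this is B dominant seventh sharp nine sharp five).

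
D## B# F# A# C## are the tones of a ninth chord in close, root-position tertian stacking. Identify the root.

Arranged so that each adjacent pair is a third by letter name: B# – D## – F# – A# – C##.
The bottom of that stack, B#, is the root (this is B# dominant ninth flat five).

B#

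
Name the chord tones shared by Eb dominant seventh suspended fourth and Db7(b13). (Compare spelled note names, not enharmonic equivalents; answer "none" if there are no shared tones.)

Eb dominant seventh suspended fourth: E♭ A♭ B♭ D♭
Db7(b13): D♭ F A♭ C♭ B𝄫
Common to both → A♭, D♭.

A♭ D♭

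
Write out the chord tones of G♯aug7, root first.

G#, B#, D##, F#

G♯aug7: augmented seventh on G#.
- root: G#
- major 3rd: B#
- augmented 5th: D##
- minor 7th: F#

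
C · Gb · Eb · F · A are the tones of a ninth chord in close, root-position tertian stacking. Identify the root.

Stacking in thirds gives F – A – C – Eb – Gb, so F is the root — F dominant seventh flat nine.

F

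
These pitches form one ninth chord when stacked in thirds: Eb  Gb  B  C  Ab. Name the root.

Ab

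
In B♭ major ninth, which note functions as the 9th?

Root of B♭ major ninth = B-flat. The 9th is a major 9th: B-flat up a major 9th → C.

C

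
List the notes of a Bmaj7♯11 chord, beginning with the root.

B D♯ F♯ A♯ E♯

Root B, quality major seventh sharp eleven:
- root: B
- major 3rd: D♯
- perfect 5th: F♯
- major 7th: A♯
- augmented 11th: E♯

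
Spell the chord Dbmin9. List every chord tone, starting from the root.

Db, Fb, Ab, Cb, Eb

Dbmin9: minor ninth on Db.
Db — root
Fb — minor 3rd
Ab — perfect 5th
Cb — minor 7th
Eb — major 9th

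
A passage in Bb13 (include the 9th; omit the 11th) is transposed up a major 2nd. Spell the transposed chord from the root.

C E G Bb D A

Bb up a major 2nd → C. New chord: C dominant thirteenth.
Root: C
Major 3rd (3rd): E
Perfect 5th (5th): G
Minor 7th (7th): Bb
Major 9th (9th): D
Major 13th (13th): A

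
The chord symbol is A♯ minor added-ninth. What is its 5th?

E#

Root of A♯ minor added-ninth = A#. The 5th is a perfect 5th: A# up a perfect 5th → E#.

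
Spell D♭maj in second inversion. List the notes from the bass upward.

Ab, Db, F

D♭maj = Db–F–Ab; second inversion → fifth (Ab) lowest.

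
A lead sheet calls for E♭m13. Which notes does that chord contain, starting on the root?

Eb – Gb – Bb – Db – F – Ab – C

E♭m13: minor thirteenth on Eb.
Root: Eb
Minor 3rd (3rd): Gb
Perfect 5th (5th): Bb
Minor 7th (7th): Db
Major 9th (9th): F
Perfect 11th (11th): Ab
Major 13th (13th): C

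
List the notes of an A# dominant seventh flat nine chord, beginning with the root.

A-sharp  C-double-sharp  E-sharp  G-sharp  B

Root A-sharp, quality dominant seventh flat nine:
root → A-sharp
3rd (major 3rd) → C-double-sharp
5th (perfect 5th) → E-sharp
7th (minor 7th) → G-sharp
9th (minor 9th) → B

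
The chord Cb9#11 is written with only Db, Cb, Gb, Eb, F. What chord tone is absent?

The full Cb9#11 chord is Cb, Eb, Gb, Bbb, Db, F.
Comparing with the voicing, the minor 7th (7th) — Bbb — is absent.

Bbb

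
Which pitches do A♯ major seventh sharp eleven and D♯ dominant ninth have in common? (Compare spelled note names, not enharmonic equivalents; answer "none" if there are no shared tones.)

A♯ major seventh sharp eleven = A-sharp, C-double-sharp, E-sharp, G-double-sharp, D-double-sharp.
D♯ dominant ninth = D-sharp, F-double-sharp, A-sharp, C-sharp, E-sharp.
Shared: A-sharp, E-sharp.

A-sharp  E-sharp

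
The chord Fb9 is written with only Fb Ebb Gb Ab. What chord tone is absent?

The full Fb9 chord is Fb, Ab, Cb, Ebb, Gb.
Comparing with the voicing, the perfect 5th (5th) — Cb — is absent.

Cb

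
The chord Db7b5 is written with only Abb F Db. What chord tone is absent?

The full Db7b5 chord is Db, F, Abb, Cb.
Comparing with the voicing, the minor 7th (7th) — Cb — is absent.

Cb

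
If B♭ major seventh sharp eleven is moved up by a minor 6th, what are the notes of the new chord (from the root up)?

Transposed root: B-flat → G-flat (minor 6th up). So we spell G-flat major seventh sharp eleven:
root → G-flat
3rd (major 3rd) → B-flat
5th (perfect 5th) → D-flat
7th (major 7th) → F
11th (augmented 11th) → C

G-flat, B-flat, D-flat, F, C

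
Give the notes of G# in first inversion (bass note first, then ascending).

B♯ D♯ G♯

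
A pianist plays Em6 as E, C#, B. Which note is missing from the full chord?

G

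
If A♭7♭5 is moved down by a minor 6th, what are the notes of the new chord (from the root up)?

C  E  Gb  Bb

Ab down a minor 6th → C. New chord: C dominant seventh flat five.
Root: C
Major 3rd (3rd): E
Diminished 5th (5th): Gb
Minor 7th (7th): Bb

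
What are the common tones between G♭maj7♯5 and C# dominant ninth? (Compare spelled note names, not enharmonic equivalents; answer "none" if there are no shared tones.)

G♭maj7♯5: Gb Bb D F
C# dominant ninth: C# E# G# B D#
Common to both → none.

none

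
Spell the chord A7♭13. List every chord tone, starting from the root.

A, C#, E, G, F

A7♭13 is a dominant seventh flat thirteen built on A.
- root: A
- major 3rd: C#
- perfect 5th: E
- minor 7th: G
- minor 13th: F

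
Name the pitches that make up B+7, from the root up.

B, D#, F##, A

B+7: augmented seventh on B.
B — root
D# — major 3rd
F## — augmented 5th
A — minor 7th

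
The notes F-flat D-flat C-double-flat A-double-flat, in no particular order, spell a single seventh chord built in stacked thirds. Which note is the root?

Arranged so that each adjacent pair is a third by letter name: D-flat – F-flat – A-double-flat – C-double-flat.
The bottom of that stack, D-flat, is the root (this is D-flat diminished seventh).

D-flat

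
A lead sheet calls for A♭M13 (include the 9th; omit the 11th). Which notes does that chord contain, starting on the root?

Ab C Eb G Bb F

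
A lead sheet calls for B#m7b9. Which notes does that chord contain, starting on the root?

Root B♯, quality minor seventh flat nine:
root → B♯
3rd (minor 3rd) → D♯
5th (perfect 5th) → F𝄪
7th (minor 7th) → A♯
9th (minor 9th) → C♯

B♯, D♯, F𝄪, A♯, C♯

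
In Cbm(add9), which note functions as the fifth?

Gb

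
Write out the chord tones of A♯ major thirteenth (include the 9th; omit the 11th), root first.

A-sharp, C-double-sharp, E-sharp, G-double-sharp, B-sharp, F-double-sharp

A♯ major thirteenth: major thirteenth on A-sharp.
Root: A-sharp
Major 3rd (3rd): C-double-sharp
Perfect 5th (5th): E-sharp
Major 7th (7th): G-double-sharp
Major 9th (9th): B-sharp
Major 13th (13th): F-double-sharp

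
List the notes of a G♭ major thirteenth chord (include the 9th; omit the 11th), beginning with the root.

G-flat B-flat D-flat F A-flat E-flat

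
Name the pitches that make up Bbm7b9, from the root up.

Bbm7b9 is a minor seventh flat nine built on Bb.
root → Bb
3rd (minor 3rd) → Db
5th (perfect 5th) → F
7th (minor 7th) → Ab
9th (minor 9th) → Cb

Bb Db F Ab Cb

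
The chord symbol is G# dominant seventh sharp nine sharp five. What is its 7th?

Root of G# dominant seventh sharp nine sharp five = G#. The 7th is a minor 7th: G# up a minor 7th → F#.

F#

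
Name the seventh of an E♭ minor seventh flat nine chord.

E♭ minor seventh flat nine is built on E-flat; its 7th is a minor 7th above the root.
A seventh above E uses the letter D, and the minor 7th above E-flat is D-flat.

D-flat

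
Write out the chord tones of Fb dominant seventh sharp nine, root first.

Root F-flat, quality dominant seventh sharp nine:
Root: F-flat
Major 3rd (3rd): A-flat
Perfect 5th (5th): C-flat
Minor 7th (7th): E-double-flat
Augmented 9th (9th): G

F-flat – A-flat – C-flat – E-double-flat – G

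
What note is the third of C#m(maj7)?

E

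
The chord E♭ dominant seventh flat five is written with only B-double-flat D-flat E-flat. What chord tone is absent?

The full E♭ dominant seventh flat five chord is E-flat, G, B-double-flat, D-flat.
Comparing with the voicing, the major 3rd (3rd) — G — is absent.

G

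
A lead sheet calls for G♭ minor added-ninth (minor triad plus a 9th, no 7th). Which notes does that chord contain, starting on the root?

G♭ minor added-ninth: minor added-ninth on G-flat.
Root: G-flat
Minor 3rd (3rd): B-double-flat
Perfect 5th (5th): D-flat
Major 9th (9th): A-flat

G-flat B-double-flat D-flat A-flat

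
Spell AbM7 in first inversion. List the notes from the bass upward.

In root position, AbM7 is Ab–C–Eb–G.
First inversion puts the third (C) in the bass.

C – Eb – G – Ab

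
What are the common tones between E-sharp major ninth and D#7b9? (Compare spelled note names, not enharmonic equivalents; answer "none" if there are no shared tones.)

F##

E-sharp major ninth = E#, G##, B#, D##, F##.
D#7b9 = D#, F##, A#, C#, E.
Shared: F##.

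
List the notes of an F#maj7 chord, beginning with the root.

F#maj7 is a major seventh built on F#.
F# — root
A# — major 3rd
C# — perfect 5th
E# — major 7th

F#  A#  C#  E#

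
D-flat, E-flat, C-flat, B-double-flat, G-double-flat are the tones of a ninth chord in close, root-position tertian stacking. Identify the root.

Stacking in thirds gives C-flat – E-flat – G-double-flat – B-double-flat – D-flat, so C-flat is the root — C-flat dominant ninth flat five.

C-flat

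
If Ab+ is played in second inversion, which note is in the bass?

E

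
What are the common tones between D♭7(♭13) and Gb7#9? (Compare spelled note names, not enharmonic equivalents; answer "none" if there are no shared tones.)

D♭7(♭13): Db F Ab Cb Bbb
Gb7#9: Gb Bb Db Fb A
Common to both → Db.

Db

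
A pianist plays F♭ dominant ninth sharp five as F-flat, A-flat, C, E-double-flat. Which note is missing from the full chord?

F♭ dominant ninth sharp five = F-flat, A-flat, C, E-double-flat, G-flat. The voicing lacks the 9th (major 9th), G-flat.

G-flat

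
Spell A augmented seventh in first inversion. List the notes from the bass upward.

C#, E#, G, A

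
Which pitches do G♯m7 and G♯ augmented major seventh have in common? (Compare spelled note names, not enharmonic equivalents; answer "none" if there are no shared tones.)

G♯

G♯m7 = G♯, B, D♯, F♯.
G♯ augmented major seventh = G♯, B♯, D𝄪, F𝄪.
Shared: G♯.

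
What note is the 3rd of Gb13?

Root of Gb13 = Gb. The 3rd is a major 3rd: Gb up a major 3rd → Bb.

Bb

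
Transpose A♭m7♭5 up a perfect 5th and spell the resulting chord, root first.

A perfect 5th up from Ab is Eb, so the new chord is Eb half-diminished seventh.
root → Eb
3rd (minor 3rd) → Gb
5th (diminished 5th) → Bbb
7th (minor 7th) → Db

Eb Gb Bbb Db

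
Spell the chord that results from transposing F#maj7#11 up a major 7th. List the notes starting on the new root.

A major 7th up from F# is E#, so the new chord is E# major seventh sharp eleven.
root → E#
3rd (major 3rd) → G##
5th (perfect 5th) → B#
7th (major 7th) → D##
11th (augmented 11th) → A##

E#, G##, B#, D##, A##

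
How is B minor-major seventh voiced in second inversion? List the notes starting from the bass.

F#  A#  B  D

In root position, B minor-major seventh is B–D–F#–A#.
Second inversion puts the fifth (F#) in the bass.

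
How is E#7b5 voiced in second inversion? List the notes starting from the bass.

In root position, E#7b5 is E♯–G𝄪–B–D♯.
Second inversion puts the fifth (B) in the bass.

B D♯ E♯ G𝄪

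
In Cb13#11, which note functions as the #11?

F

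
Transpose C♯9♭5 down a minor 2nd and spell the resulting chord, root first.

Transposed root: C# → B# (minor 2nd down). So we spell B# dominant ninth flat five:
B# — root
D## — major 3rd
F# — diminished 5th
A# — minor 7th
C## — major 9th

B#, D##, F#, A#, C##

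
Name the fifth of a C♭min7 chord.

Gb

C♭min7 is built on Cb; its 5th is a perfect 5th above the root.
A fifth above C uses the letter G, and the perfect 5th above Cb is Gb.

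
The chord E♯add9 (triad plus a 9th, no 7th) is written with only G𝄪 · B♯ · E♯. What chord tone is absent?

F𝄪

E♯add9 = E♯, G𝄪, B♯, F𝄪. The voicing lacks the 9th (major 9th), F𝄪.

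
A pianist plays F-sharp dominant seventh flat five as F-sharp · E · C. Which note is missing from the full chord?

A-sharp

The full F-sharp dominant seventh flat five chord is F-sharp, A-sharp, C, E.
Comparing with the voicing, the major 3rd (3rd) — A-sharp — is absent.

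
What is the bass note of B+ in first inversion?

B+ in root position is B–D#–F##.
First inversion places the third in the bass, which is D#.

D#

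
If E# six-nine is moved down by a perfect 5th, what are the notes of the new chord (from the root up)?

A-sharp – C-double-sharp – E-sharp – F-double-sharp – B-sharp

A perfect 5th down from E-sharp is A-sharp, so the new chord is A-sharp six-nine.
Root: A-sharp
Major 3rd (3rd): C-double-sharp
Perfect 5th (5th): E-sharp
Major 6th (6th): F-double-sharp
Major 9th (9th): B-sharp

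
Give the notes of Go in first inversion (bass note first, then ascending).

B♭ – D♭ – G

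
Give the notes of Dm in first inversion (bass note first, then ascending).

F, A, D

Dm = D–F–A; first inversion → third (F) lowest.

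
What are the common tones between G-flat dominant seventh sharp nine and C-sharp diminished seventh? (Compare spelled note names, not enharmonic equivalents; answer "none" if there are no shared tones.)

G-flat dominant seventh sharp nine: G-flat B-flat D-flat F-flat A
C-sharp diminished seventh: C-sharp E G B-flat
Common to both → B-flat.

B-flat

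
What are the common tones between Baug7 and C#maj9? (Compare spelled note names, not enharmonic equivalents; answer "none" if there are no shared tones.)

Baug7 = B, D#, F##, A.
C#maj9 = C#, E#, G#, B#, D#.
Shared: D#.

D#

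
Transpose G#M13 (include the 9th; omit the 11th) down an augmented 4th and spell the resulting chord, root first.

D, F♯, A, C♯, E, B

G♯ down an augmented 4th → D. New chord: D major thirteenth.
root → D
3rd (major 3rd) → F♯
5th (perfect 5th) → A
7th (major 7th) → C♯
9th (major 9th) → E
13th (major 13th) → B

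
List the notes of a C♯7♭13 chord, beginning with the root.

C#  E#  G#  B  A

C♯7♭13 is a dominant seventh flat thirteen built on C#.
root → C#
3rd (major 3rd) → E#
5th (perfect 5th) → G#
7th (minor 7th) → B
13th (minor 13th) → A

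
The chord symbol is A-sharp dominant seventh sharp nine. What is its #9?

B##

A-sharp dominant seventh sharp nine is built on A#; its 9th is an augmented 9th above the root.
A second above A uses the letter B, and the augmented 9th above A# is B##.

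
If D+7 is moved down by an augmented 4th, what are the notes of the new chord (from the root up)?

D down an augmented 4th → A♭. New chord: A♭ augmented seventh.
- root: A♭
- major 3rd: C
- augmented 5th: E
- minor 7th: G♭

A♭, C, E, G♭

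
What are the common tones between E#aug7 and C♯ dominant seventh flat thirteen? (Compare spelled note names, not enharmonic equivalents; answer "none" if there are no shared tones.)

E#aug7 = E#, G##, B##, D#.
C♯ dominant seventh flat thirteen = C#, E#, G#, B, A.
Shared: E#.

E#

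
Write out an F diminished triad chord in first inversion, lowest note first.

A-flat – C-flat – F

In root position, F diminished triad is F–A-flat–C-flat.
First inversion puts the third (A-flat) in the bass.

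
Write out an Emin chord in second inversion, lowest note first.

In root position, Emin is E–G–B.
Second inversion puts the fifth (B) in the bass.

B E G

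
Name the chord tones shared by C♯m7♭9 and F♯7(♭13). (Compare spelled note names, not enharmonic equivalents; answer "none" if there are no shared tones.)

C♯m7♭9 = C#, E, G#, B, D.
F♯7(♭13) = F#, A#, C#, E, D.
Shared: C#, E, D.

C#  E  D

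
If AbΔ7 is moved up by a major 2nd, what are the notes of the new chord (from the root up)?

B♭ D F A

A major 2nd up from A♭ is B♭, so the new chord is B♭ major seventh.
Root: B♭
Major 3rd (3rd): D
Perfect 5th (5th): F
Major 7th (7th): A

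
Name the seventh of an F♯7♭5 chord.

F♯7♭5 is built on F#; its 7th is a minor 7th above the root.
A seventh above F uses the letter E, and the minor 7th above F# is E.

E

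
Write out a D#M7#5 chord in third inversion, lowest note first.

C## – D# – F## – A##

In root position, D#M7#5 is D#–F##–A##–C##.
Third inversion puts the seventh (C##) in the bass.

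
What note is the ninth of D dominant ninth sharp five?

Root of D dominant ninth sharp five = D. The 9th is a major 9th: D up a major 9th → E.

E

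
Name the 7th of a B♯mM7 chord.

B♯mM7 is built on B♯; its 7th is a major 7th above the root.
A seventh above B uses the letter A, and the major 7th above B♯ is A𝄪.

A𝄪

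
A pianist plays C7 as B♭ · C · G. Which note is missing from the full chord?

E

C7 = C, E, G, B♭. The voicing lacks the 3rd (major 3rd), E.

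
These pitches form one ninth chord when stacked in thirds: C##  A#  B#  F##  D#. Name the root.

B#

Arranged so that each adjacent pair is a third by letter name: B# – D# – F## – A# – C##.
The bottom of that stack, B#, is the root (this is B# minor ninth).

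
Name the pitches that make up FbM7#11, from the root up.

FbM7#11: major seventh sharp eleven on Fb.
Fb — root
Ab — major 3rd
Cb — perfect 5th
Eb — major 7th
Bb — augmented 11th

Fb, Ab, Cb, Eb, Bb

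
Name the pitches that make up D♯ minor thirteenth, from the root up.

D-sharp  F-sharp  A-sharp  C-sharp  E-sharp  G-sharp  B-sharp

D♯ minor thirteenth is a minor thirteenth built on D-sharp.
- root: D-sharp
- minor 3rd: F-sharp
- perfect 5th: A-sharp
- minor 7th: C-sharp
- major 9th: E-sharp
- perfect 11th: G-sharp
- major 13th: B-sharp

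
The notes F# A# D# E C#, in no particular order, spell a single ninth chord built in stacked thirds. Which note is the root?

D#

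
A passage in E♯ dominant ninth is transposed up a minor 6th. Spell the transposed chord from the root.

C-sharp, E-sharp, G-sharp, B, D-sharp

Transposed root: E-sharp → C-sharp (minor 6th up). So we spell C-sharp dominant ninth:
root → C-sharp
3rd (major 3rd) → E-sharp
5th (perfect 5th) → G-sharp
7th (minor 7th) → B
9th (major 9th) → D-sharp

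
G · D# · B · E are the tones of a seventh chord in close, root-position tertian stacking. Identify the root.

E

Arranged so that each adjacent pair is a third by letter name: E – G – B – D#.
The bottom of that stack, E, is the root (this is E minor-major seventh).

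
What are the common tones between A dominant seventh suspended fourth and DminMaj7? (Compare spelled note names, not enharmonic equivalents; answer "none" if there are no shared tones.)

A dominant seventh suspended fourth: A D E G
DminMaj7: D F A C#
Common to both → A, D.

A D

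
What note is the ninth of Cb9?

Cb9 is built on Cb; its 9th is a major 9th above the root.
A second above C uses the letter D, and the major 9th above Cb is Db.

Db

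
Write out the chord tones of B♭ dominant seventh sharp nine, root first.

B-flat – D – F – A-flat – C-sharp

B♭ dominant seventh sharp nine: dominant seventh sharp nine on B-flat.
Root: B-flat
Major 3rd (3rd): D
Perfect 5th (5th): F
Minor 7th (7th): A-flat
Augmented 9th (9th): C-sharp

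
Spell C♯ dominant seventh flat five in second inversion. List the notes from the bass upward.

C♯ dominant seventh flat five = C-sharp–E-sharp–G–B; second inversion → fifth (G) lowest.

G B C-sharp E-sharp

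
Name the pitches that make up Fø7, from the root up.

F, A♭, C♭, E♭

Fø7: half-diminished seventh on F.
Root: F
Minor 3rd (3rd): A♭
Diminished 5th (5th): C♭
Minor 7th (7th): E♭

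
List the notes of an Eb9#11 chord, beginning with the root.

Eb9#11: dominant ninth sharp eleven on Eb.
root → Eb
3rd (major 3rd) → G
5th (perfect 5th) → Bb
7th (minor 7th) → Db
9th (major 9th) → F
11th (augmented 11th) → A

Eb  G  Bb  Db  F  A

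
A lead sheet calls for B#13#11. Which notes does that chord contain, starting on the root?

B#13#11 is a dominant thirteenth sharp eleven built on B#.
- root: B#
- major 3rd: D##
- perfect 5th: F##
- minor 7th: A#
- major 9th: C##
- augmented 11th: E##
- major 13th: G##

B# – D## – F## – A# – C## – E## – G##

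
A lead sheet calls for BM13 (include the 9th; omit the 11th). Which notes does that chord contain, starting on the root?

B, D#, F#, A#, C#, G#

BM13 is a major thirteenth built on B.
Root: B
Major 3rd (3rd): D#
Perfect 5th (5th): F#
Major 7th (7th): A#
Major 9th (9th): C#
Major 13th (13th): G#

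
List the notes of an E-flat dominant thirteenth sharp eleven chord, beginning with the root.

E-flat dominant thirteenth sharp eleven: dominant thirteenth sharp eleven on E-flat.
root → E-flat
3rd (major 3rd) → G
5th (perfect 5th) → B-flat
7th (minor 7th) → D-flat
9th (major 9th) → F
11th (augmented 11th) → A
13th (major 13th) → C

E-flat – G – B-flat – D-flat – F – A – C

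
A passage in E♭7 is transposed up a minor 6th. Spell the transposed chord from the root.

Cb, Eb, Gb, Bbb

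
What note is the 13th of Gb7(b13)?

Root of Gb7(b13) = Gb. The 13th is a minor 13th: Gb up a minor 13th → Ebb.

Ebb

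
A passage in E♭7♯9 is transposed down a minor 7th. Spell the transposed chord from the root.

F, A, C, E♭, G♯

Transposed root: E♭ → F (minor 7th down). So we spell F dominant seventh sharp nine:
F — root
A — major 3rd
C — perfect 5th
E♭ — minor 7th
G♯ — augmented 9th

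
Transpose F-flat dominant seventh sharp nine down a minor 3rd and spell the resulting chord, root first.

Db F Ab Cb E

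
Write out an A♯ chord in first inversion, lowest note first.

In root position, A♯ is A♯–C𝄪–E♯.
First inversion puts the third (C𝄪) in the bass.

C𝄪  E♯  A♯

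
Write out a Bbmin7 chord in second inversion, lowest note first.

In root position, Bbmin7 is B♭–D♭–F–A♭.
Second inversion puts the fifth (F) in the bass.

F, A♭, B♭, D♭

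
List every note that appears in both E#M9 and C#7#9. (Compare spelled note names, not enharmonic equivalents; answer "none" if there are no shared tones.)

E#M9: E♯ G𝄪 B♯ D𝄪 F𝄪
C#7#9: C♯ E♯ G♯ B D𝄪
Common to both → E♯, D𝄪.

E♯ D𝄪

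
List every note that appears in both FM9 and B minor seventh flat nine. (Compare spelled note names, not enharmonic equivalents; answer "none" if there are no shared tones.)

FM9 = F, A, C, E, G.
B minor seventh flat nine = B, D, F♯, A, C.
Shared: A, C.

A  C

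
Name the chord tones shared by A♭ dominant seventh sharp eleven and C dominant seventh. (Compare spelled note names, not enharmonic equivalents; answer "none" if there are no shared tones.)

C

A♭ dominant seventh sharp eleven = A-flat, C, E-flat, G-flat, D.
C dominant seventh = C, E, G, B-flat.
Shared: C.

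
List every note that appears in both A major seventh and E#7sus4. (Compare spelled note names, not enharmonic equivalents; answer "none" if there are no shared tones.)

none

A major seventh: A C# E G#
E#7sus4: E# A# B# D#
Common to both → none.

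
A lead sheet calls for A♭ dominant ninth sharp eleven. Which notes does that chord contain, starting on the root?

Ab  C  Eb  Gb  Bb  D

Root Ab, quality dominant ninth sharp eleven:
- root: Ab
- major 3rd: C
- perfect 5th: Eb
- minor 7th: Gb
- major 9th: Bb
- augmented 11th: D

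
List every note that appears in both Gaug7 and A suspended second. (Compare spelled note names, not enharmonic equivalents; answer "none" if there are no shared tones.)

Gaug7: G B D# F
A suspended second: A B E
Common to both → B.

B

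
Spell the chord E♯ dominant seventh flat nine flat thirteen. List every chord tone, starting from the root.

Root E#, quality dominant seventh flat nine flat thirteen:
Root: E#
Major 3rd (3rd): G##
Perfect 5th (5th): B#
Minor 7th (7th): D#
Minor 9th (9th): F#
Minor 13th (13th): C#

E#, G##, B#, D#, F#, C#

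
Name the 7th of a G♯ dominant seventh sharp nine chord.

F#

Root of G♯ dominant seventh sharp nine = G#. The 7th is a minor 7th: G# up a minor 7th → F#.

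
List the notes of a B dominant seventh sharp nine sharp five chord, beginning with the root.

B, D#, F##, A, C##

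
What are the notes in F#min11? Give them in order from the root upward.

F♯ – A – C♯ – E – G♯ – B

F#min11 is a minor eleventh built on F♯.
- root: F♯
- minor 3rd: A
- perfect 5th: C♯
- minor 7th: E
- major 9th: G♯
- perfect 11th: B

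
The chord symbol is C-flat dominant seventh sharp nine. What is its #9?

C-flat dominant seventh sharp nine is built on C-flat; its 9th is an augmented 9th above the root.
A second above C uses the letter D, and the augmented 9th above C-flat is D.

D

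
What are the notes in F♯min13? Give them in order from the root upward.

F# A C# E G# B D#

F♯min13 is a minor thirteenth built on F#.
- root: F#
- minor 3rd: A
- perfect 5th: C#
- minor 7th: E
- major 9th: G#
- perfect 11th: B
- major 13th: D#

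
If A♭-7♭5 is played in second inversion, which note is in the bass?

A♭-7♭5 = A♭–C♭–E𝄫–G♭. Second inversion → fifth in the bass = E𝄫.

E𝄫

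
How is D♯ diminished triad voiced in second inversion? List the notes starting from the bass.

A – D♯ – F♯

D♯ diminished triad = D♯–F♯–A; second inversion → fifth (A) lowest.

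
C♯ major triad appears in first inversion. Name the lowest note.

E-sharp

C♯ major triad in root position is C-sharp–E-sharp–G-sharp.
First inversion places the third in the bass, which is E-sharp.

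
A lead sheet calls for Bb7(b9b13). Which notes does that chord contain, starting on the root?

B♭  D  F  A♭  C♭  G♭

Root B♭, quality dominant seventh flat nine flat thirteen:
root → B♭
3rd (major 3rd) → D
5th (perfect 5th) → F
7th (minor 7th) → A♭
9th (minor 9th) → C♭
13th (minor 13th) → G♭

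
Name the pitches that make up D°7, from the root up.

D  F  Ab  Cb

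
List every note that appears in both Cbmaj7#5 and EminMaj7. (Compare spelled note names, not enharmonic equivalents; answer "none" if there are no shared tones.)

G

Cbmaj7#5 = Cb, Eb, G, Bb.
EminMaj7 = E, G, B, D#.
Shared: G.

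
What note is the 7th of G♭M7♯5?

Root of G♭M7♯5 = Gb. The 7th is a major 7th: Gb up a major 7th → F.

F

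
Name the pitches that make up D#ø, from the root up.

D♯ F♯ A C♯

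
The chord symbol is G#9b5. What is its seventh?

Root of G#9b5 = G♯. The 7th is a minor 7th: G♯ up a minor 7th → F♯.

F♯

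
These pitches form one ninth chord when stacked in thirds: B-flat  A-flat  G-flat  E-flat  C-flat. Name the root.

Stacking in thirds gives A-flat – C-flat – E-flat – G-flat – B-flat, so A-flat is the root — A-flat minor ninth.

A-flat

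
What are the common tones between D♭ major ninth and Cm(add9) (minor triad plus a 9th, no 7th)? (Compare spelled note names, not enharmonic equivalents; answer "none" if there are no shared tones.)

D♭ major ninth = Db, F, Ab, C, Eb.
Cm(add9) = C, Eb, G, D.
Shared: C, Eb.

C, Eb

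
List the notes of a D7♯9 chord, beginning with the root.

Root D, quality dominant seventh sharp nine:
Root: D
Major 3rd (3rd): F#
Perfect 5th (5th): A
Minor 7th (7th): C
Augmented 9th (9th): E#

D – F# – A – C – E#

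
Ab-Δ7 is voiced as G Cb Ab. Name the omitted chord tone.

Eb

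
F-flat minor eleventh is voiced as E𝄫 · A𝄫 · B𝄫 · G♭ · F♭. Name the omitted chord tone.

The full F-flat minor eleventh chord is F♭, A𝄫, C♭, E𝄫, G♭, B𝄫.
Comparing with the voicing, the perfect 5th (5th) — C♭ — is absent.

C♭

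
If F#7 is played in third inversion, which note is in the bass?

F#7 in root position is F#–A#–C#–E.
Third inversion places the seventh in the bass, which is E.

E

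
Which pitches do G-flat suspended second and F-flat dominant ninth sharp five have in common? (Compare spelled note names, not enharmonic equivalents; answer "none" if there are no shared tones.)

G-flat, A-flat

G-flat suspended second = G-flat, A-flat, D-flat.
F-flat dominant ninth sharp five = F-flat, A-flat, C, E-double-flat, G-flat.
Shared: G-flat, A-flat.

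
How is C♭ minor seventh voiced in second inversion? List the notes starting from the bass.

In root position, C♭ minor seventh is Cb–Ebb–Gb–Bbb.
Second inversion puts the fifth (Gb) in the bass.

Gb, Bbb, Cb, Ebb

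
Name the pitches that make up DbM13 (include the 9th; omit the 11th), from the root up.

D♭  F  A♭  C  E♭  B♭

DbM13: major thirteenth on D♭.
Root: D♭
Major 3rd (3rd): F
Perfect 5th (5th): A♭
Major 7th (7th): C
Major 9th (9th): E♭
Major 13th (13th): B♭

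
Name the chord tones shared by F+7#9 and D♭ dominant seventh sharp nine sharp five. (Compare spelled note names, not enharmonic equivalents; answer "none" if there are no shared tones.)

F+7#9 = F, A, C#, Eb, G#.
D♭ dominant seventh sharp nine sharp five = Db, F, A, Cb, E.
Shared: F, A.

F, A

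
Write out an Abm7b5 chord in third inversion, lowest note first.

Abm7b5 = Ab–Cb–Ebb–Gb; third inversion → seventh (Gb) lowest.

Gb, Ab, Cb, Ebb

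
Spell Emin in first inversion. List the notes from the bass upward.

G B E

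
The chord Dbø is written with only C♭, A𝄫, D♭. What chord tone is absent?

The full Dbø chord is D♭, F♭, A𝄫, C♭.
Comparing with the voicing, the minor 3rd (3rd) — F♭ — is absent.

F♭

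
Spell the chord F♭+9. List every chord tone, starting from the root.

Fb – Ab – C – Ebb – Gb

F♭+9: dominant ninth sharp five on Fb.
Fb — root
Ab — major 3rd
C — augmented 5th
Ebb — minor 7th
Gb — major 9th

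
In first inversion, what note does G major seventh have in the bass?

G major seventh in root position is G–B–D–F#.
First inversion places the third in the bass, which is B.

B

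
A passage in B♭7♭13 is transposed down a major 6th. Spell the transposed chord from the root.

A major 6th down from Bb is Db, so the new chord is Db dominant seventh flat thirteen.
root → Db
3rd (major 3rd) → F
5th (perfect 5th) → Ab
7th (minor 7th) → Cb
13th (minor 13th) → Bbb

Db F Ab Cb Bbb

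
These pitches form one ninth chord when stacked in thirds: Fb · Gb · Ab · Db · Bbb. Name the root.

Stacking in thirds gives Gb – Bbb – Db – Fb – Ab, so Gb is the root — Gb minor ninth.

Gb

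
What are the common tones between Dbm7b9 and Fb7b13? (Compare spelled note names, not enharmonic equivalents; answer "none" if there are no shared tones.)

Dbm7b9: Db Fb Ab Cb Ebb
Fb7b13: Fb Ab Cb Ebb Dbb
Common to both → Fb, Ab, Cb, Ebb.

Fb, Ab, Cb, Ebb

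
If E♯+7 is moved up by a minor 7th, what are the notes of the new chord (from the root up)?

D# F## A## C#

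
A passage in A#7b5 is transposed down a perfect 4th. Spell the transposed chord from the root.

E#, G##, B, D#

A# down a perfect 4th → E#. New chord: E# dominant seventh flat five.
Root: E#
Major 3rd (3rd): G##
Diminished 5th (5th): B
Minor 7th (7th): D#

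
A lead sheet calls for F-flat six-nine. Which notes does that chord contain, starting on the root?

Root F♭, quality six-nine:
F♭ — root
A♭ — major 3rd
C♭ — perfect 5th
D♭ — major 6th
G♭ — major 9th

F♭ – A♭ – C♭ – D♭ – G♭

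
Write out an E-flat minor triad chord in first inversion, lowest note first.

E-flat minor triad = E♭–G♭–B♭; first inversion → third (G♭) lowest.

G♭ B♭ E♭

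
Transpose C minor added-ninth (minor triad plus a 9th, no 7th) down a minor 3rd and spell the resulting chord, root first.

Transposed root: C → A (minor 3rd down). So we spell A minor added-ninth:
Root: A
Minor 3rd (3rd): C
Perfect 5th (5th): E
Major 9th (9th): B

A C E B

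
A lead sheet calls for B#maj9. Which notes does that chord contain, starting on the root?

B#maj9 is a major ninth built on B♯.
- root: B♯
- major 3rd: D𝄪
- perfect 5th: F𝄪
- major 7th: A𝄪
- major 9th: C𝄪

B♯, D𝄪, F𝄪, A𝄪, C𝄪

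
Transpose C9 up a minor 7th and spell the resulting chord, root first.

A minor 7th up from C is Bb, so the new chord is Bb dominant ninth.
Bb — root
D — major 3rd
F — perfect 5th
Ab — minor 7th
C — major 9th

Bb, D, F, Ab, C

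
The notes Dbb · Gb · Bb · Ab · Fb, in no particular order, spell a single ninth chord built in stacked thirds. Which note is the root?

Arranged so that each adjacent pair is a third by letter name: Gb – Bb – Dbb – Fb – Ab.
The bottom of that stack, Gb, is the root (this is Gb dominant ninth flat five).

Gb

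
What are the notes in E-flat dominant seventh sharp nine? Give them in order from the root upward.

Eb G Bb Db F#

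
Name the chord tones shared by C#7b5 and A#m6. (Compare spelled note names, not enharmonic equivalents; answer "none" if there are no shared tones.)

C♯ E♯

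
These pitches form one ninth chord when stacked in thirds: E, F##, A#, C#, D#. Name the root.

Stacking in thirds gives D# – F## – A# – C# – E, so D# is the root — D# dominant seventh flat nine.

D#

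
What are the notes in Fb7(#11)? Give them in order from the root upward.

F♭, A♭, C♭, E𝄫, B♭

Fb7(#11): dominant seventh sharp eleven on F♭.
- root: F♭
- major 3rd: A♭
- perfect 5th: C♭
- minor 7th: E𝄫
- augmented 11th: B♭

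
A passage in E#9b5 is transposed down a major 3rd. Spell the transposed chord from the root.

E# down a major 3rd → C#. New chord: C# dominant ninth flat five.
- root: C#
- major 3rd: E#
- diminished 5th: G
- minor 7th: B
- major 9th: D#

C# – E# – G – B – D#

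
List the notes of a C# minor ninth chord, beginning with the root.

C#, E, G#, B, D#

Root C#, quality minor ninth:
root → C#
3rd (minor 3rd) → E
5th (perfect 5th) → G#
7th (minor 7th) → B
9th (major 9th) → D#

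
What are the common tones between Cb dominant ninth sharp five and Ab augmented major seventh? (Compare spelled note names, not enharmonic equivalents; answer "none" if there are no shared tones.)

G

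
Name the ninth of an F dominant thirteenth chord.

G

Root of F dominant thirteenth = F. The 9th is a major 9th: F up a major 9th → G.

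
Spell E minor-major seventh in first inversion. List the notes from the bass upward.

G, B, D#, E

E minor-major seventh = E–G–B–D#; first inversion → third (G) lowest.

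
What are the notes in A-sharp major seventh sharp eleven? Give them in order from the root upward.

A-sharp  C-double-sharp  E-sharp  G-double-sharp  D-double-sharp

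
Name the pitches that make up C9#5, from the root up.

C9#5 is a dominant ninth sharp five built on C.
Root: C
Major 3rd (3rd): E
Augmented 5th (5th): G♯
Minor 7th (7th): B♭
Major 9th (9th): D

C, E, G♯, B♭, D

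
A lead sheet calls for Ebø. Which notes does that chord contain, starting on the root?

Ebø is a half-diminished seventh built on E♭.
- root: E♭
- minor 3rd: G♭
- diminished 5th: B𝄫
- minor 7th: D♭

E♭ – G♭ – B𝄫 – D♭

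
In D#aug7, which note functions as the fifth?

A##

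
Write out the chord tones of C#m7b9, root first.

C♯  E  G♯  B  D

Root C♯, quality minor seventh flat nine:
- root: C♯
- minor 3rd: E
- perfect 5th: G♯
- minor 7th: B
- minor 9th: D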